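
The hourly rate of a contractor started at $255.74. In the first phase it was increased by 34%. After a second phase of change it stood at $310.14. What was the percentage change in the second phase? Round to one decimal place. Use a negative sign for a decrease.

-9.5%

After the first phase: $255.74 × 1.34 = $342.6916.
Second-phase multiplier: $310.14 ÷ $342.6916 ≈ 0.90501.
That is a change of -9.5%.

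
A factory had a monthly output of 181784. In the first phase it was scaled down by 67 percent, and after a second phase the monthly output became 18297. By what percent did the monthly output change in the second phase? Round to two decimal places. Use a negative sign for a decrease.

After the first phase: 181784 × 0.33 = 59988.72.
Second-phase multiplier: 18297 ÷ 59988.72 ≈ 0.305007.
That is a change of -69.50%.

-69.50%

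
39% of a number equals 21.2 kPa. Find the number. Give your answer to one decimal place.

21.2 kPa ÷ 0.39 ≈ 54.4 kPa.

54.4 kPa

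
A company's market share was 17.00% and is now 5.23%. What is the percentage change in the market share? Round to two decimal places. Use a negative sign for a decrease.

-69.24%

The change is 5.23 − 17.00 = -11.77 percentage points.
Relative to the original 17.00%, that is -11.77 ÷ 17.00 ≈ -69.24%.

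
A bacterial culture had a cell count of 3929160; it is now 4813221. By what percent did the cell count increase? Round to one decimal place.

Change: 4813221 − 3929160 = 884061.
Relative to the original: 884061 ÷ 3929160 = 22.5%.
So the cell count increased by 22.5%.

22.5%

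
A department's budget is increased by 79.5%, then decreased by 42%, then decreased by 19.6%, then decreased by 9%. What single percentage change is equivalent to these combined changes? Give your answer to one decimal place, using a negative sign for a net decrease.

-23.8%

The combined multiplier is 1.795 × 0.58 × 0.804 × 0.91 = 0.761710404.
That corresponds to a decrease of 23.8%.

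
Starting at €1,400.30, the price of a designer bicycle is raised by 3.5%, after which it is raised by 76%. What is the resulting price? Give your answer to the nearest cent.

Apply the 3.5% increase: €1,400.30 × 1.035 = €1449.3105.
Apply the 76% increase: €1449.3105 × 1.76 = €2550.78648 ≈ €2,550.79.

€2,550.79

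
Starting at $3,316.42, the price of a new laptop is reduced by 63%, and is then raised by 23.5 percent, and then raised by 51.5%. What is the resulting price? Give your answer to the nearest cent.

63% decrease: $3,316.42 × 0.37 = $1227.0754.
After the 23.5% increase: $1227.0754 × 1.235 = $1515.438119.
After the 51.5% increase: $1515.438119 × 1.515 = $2295.888750285 ≈ $2,295.89.

$2,295.89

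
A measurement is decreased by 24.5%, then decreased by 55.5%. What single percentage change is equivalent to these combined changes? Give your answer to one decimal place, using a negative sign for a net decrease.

A 24.5% decrease multiplies by 0.755.
Then a 55.5% decrease: 0.755 × 0.445 = 0.335975.
Overall factor 0.335975, i.e. -66.4%.

-66.4%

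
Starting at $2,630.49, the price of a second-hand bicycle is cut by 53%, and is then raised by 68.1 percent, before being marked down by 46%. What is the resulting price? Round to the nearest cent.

Each change multiplies by a factor: 0.47 × 1.681 × 0.54 = 0.4266378.
$2,630.49 × 0.4266378 = $1122.266466522 ≈ $1,122.27.

$1,122.27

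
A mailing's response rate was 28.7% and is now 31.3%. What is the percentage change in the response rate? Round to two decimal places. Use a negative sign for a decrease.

The change is 31.3 − 28.7 = 2.6 percentage points.
Relative to the original 28.7%, that is 2.6 ÷ 28.7 ≈ 9.06%.

9.06%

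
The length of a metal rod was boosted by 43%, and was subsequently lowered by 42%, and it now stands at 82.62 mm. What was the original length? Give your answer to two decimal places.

Undoing the 42% decrease: 82.62 ÷ 0.58 ≈ 142.448276.
Undoing the 43% increase: 142.448276 ÷ 1.43 ≈ 99.61 mm.

99.61 mm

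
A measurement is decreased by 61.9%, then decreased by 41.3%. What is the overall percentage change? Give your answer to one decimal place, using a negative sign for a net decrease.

-77.6%

The combined multiplier is 0.381 × 0.587 = 0.223647.
That corresponds to a decrease of 77.6%.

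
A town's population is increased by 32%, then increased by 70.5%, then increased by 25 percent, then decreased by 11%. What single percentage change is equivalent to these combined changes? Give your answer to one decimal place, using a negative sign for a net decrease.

150.4%

A 32% increase multiplies by 1.32.
Then a 70.5% increase: 1.32 × 1.705 = 2.2506.
Then a 25% increase: 2.2506 × 1.25 = 2.81325.
Then an 11% decrease: 2.81325 × 0.89 = 2.5037925.
Overall factor 2.5037925, i.e. 150.4%.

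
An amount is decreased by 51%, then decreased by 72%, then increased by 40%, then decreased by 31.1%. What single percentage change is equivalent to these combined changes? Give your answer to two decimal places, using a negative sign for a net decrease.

-86.77%

The combined multiplier is 0.49 × 0.28 × 1.4 × 0.689 = 0.13234312.
That corresponds to a decrease of 86.77%.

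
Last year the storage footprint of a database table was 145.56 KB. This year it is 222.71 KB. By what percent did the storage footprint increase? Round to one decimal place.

Change: 222.71 − 145.56 = 77.15.
Relative to the original: 77.15 ÷ 145.56 ≈ 53.0%.
So the storage footprint increased by 53.0%.

53.0%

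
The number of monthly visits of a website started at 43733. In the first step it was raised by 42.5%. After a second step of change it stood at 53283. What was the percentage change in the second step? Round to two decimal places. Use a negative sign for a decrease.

-14.50%

After the first step: 43733 × 1.425 = 62319.525.
Second-step multiplier: 53283 ÷ 62319.525 ≈ 0.854997.
That is a change of -14.50%.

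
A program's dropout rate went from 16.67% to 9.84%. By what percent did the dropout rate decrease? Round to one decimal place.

41.0%

The change is 9.84 − 16.67 = -6.83 percentage points.
Relative to the original 16.67%, that is -6.83 ÷ 16.67 ≈ -41.0%.
So the dropout rate fell by 41.0%.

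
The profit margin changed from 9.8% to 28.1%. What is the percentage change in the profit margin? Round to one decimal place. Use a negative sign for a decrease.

186.7%

The change is 28.1 − 9.8 = 18.3 percentage points.
Relative to the original 9.8%, that is 18.3 ÷ 9.8 ≈ 186.7%.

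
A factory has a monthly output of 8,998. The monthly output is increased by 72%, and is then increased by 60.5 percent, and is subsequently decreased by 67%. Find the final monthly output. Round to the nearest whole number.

8,197

Each change multiplies by a factor: 1.72 × 1.605 × 0.33 = 0.910998.
8,998 × 0.910998 = 8197.160004 ≈ 8,197.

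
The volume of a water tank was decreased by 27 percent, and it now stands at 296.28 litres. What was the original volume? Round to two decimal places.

The overall multiplier applied was 0.73.
So the original volume was 296.28 ÷ 0.73 ≈ 405.86 litres.

405.86 litres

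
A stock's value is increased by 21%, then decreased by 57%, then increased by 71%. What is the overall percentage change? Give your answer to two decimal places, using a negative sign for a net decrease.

-11.03%

A 21% increase multiplies by 1.21.
Then a 57% decrease: 1.21 × 0.43 = 0.5203.
Then a 71% increase: 0.5203 × 1.71 = 0.889713.
Overall factor 0.889713, i.e. -11.03%.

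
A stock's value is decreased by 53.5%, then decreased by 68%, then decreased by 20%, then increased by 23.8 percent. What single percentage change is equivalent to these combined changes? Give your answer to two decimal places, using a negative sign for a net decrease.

-85.26%

A 53.5% decrease multiplies by 0.465.
Then a 68% decrease: 0.465 × 0.32 = 0.1488.
Then a 20% decrease: 0.1488 × 0.8 = 0.11904.
Then a 23.8% increase: 0.11904 × 1.238 = 0.14737152.
Overall factor 0.14737152, i.e. -85.26%.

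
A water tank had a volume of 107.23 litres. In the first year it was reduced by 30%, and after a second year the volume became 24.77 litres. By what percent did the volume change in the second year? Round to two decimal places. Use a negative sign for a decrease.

-67.00%

After the first year: 107.23 × 0.7 = 75.061.
Second-year multiplier: 24.77 ÷ 75.061 ≈ 0.329998.
That is a change of -67.00%.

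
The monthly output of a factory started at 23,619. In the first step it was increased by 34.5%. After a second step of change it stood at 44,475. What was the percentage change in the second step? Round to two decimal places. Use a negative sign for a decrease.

After the first step: 23,619 × 1.345 = 31767.555.
Second-step multiplier: 44,475 ÷ 31767.555 ≈ 1.400013.
That is a change of 40.00%.

40.00%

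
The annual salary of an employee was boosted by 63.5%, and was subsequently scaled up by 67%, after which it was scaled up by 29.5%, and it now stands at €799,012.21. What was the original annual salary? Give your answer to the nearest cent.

The overall multiplier applied was 1.635 × 1.67 × 1.295 = 3.53593275.
So the original annual salary was €799,012.21 ÷ 3.53593275 ≈ €225,969.29.

€225,969.29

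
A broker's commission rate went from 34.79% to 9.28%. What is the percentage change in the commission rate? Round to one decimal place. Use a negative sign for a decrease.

-73.3%

The change is 9.28 − 34.79 = -25.51 percentage points.
Relative to the original 34.79%, that is -25.51 ÷ 34.79 ≈ -73.3%.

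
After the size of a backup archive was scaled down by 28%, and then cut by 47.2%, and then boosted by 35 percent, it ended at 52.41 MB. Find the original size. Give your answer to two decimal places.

102.12 MB

The overall multiplier applied was 0.72 × 0.528 × 1.35 = 0.513216.
So the original size was 52.41 ÷ 0.513216 ≈ 102.12 MB.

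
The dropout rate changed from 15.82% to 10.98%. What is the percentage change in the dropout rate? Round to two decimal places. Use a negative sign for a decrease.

-30.59%

The change is 10.98 − 15.82 = -4.84 percentage points.
Relative to the original 15.82%, that is -4.84 ÷ 15.82 ≈ -30.59%.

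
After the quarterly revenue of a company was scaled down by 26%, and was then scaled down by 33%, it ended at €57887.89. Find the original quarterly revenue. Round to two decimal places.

€116756.53

Undoing the 33% decrease: €57887.89 ÷ 0.67 ≈ €86399.835821.
Undoing the 26% decrease: €86399.835821 ÷ 0.74 ≈ €116756.53.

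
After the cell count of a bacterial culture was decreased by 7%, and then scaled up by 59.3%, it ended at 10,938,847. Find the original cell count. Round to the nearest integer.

The overall multiplier applied was 0.93 × 1.593 = 1.48149.
So the original cell count was 10,938,847 ÷ 1.48149 ≈ 7,383,679.

7,383,679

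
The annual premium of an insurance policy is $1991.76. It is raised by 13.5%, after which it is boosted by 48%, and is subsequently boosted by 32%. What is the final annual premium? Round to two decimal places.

$4416.40

Each change multiplies by a factor: 1.135 × 1.48 × 1.32 = 2.217336.
$1991.76 × 2.217336 = $4416.40115136 ≈ $4416.40.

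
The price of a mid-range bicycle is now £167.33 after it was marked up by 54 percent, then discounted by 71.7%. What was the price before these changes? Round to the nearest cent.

Undoing the 71.7% decrease: £167.33 ÷ 0.283 ≈ £591.272085.
Undoing the 54% increase: £591.272085 ÷ 1.54 ≈ £383.94.

£383.94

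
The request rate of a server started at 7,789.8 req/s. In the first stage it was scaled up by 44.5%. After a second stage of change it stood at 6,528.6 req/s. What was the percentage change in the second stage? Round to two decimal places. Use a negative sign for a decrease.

-42.00%

After the first stage: 7,789.8 × 1.445 = 11256.261.
Second-stage multiplier: 6,528.6 ÷ 11256.261 ≈ 0.579997.
That is a change of -42.00%.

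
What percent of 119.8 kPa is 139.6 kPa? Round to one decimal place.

139.6 kPa ÷ 119.8 kPa ≈ 116.5%.

116.5%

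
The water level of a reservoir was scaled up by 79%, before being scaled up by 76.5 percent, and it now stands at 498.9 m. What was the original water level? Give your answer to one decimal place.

Undoing the 76.5% increase: 498.9 ÷ 1.765 ≈ 282.66289.
Undoing the 79% increase: 282.66289 ÷ 1.79 ≈ 157.9 m.

157.9 m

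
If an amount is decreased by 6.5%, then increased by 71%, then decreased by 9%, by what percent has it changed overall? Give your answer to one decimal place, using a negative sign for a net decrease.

A 6.5% decrease multiplies by 0.935.
Then a 71% increase: 0.935 × 1.71 = 1.59885.
Then a 9% decrease: 1.59885 × 0.91 = 1.4549535.
Overall factor 1.4549535, i.e. 45.5%.

45.5%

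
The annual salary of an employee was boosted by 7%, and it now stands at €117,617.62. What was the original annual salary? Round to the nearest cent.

The overall multiplier applied was 1.07.
So the original annual salary was €117,617.62 ÷ 1.07 ≈ €109,923.01.

€109,923.01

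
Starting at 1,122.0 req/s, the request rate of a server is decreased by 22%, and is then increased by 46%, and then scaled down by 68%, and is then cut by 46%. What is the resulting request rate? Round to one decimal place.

Apply the 22% decrease: 1,122.0 × 0.78 = 875.16.
After the 46% increase: 875.16 × 1.46 = 1277.7336.
Apply the 68% decrease: 1277.7336 × 0.32 = 408.874752.
Apply the 46% decrease: 408.874752 × 0.54 = 220.79236608 ≈ 220.8.

220.8 req/s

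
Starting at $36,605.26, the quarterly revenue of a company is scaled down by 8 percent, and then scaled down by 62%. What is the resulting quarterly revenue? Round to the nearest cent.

8% decrease: $36,605.26 × 0.92 = $33676.8392.
Apply the 62% decrease: $33676.8392 × 0.38 = $12797.198896 ≈ $12,797.20.

$12,797.20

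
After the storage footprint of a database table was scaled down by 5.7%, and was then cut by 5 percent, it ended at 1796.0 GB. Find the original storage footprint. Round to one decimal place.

The overall multiplier applied was 0.943 × 0.95 = 0.89585.
So the original storage footprint was 1796.0 ÷ 0.89585 ≈ 2004.8 GB.

2004.8 GB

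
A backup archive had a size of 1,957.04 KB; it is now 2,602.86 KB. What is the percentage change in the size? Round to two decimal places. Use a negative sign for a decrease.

33.00%

Change: 2,602.86 − 1,957.04 = 645.82.
Relative to the original: 645.82 ÷ 1,957.04 ≈ 33.00%.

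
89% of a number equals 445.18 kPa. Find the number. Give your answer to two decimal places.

445.18 kPa ÷ 0.89 ≈ 500.20 kPa.

500.20 kPa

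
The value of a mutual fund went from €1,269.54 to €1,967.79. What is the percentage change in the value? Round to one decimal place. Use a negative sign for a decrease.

Change: €1,967.79 − €1,269.54 = €698.25.
Relative to the original: €698.25 ÷ €1,269.54 ≈ 55.0%.

55.0%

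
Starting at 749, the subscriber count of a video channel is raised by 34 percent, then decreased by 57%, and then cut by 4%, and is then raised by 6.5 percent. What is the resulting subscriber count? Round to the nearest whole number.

34% increase: 749 × 1.34 = 1003.66.
After the 57% decrease: 1003.66 × 0.43 = 431.5738.
4% decrease: 431.5738 × 0.96 = 414.310848.
Apply the 6.5% increase: 414.310848 × 1.065 = 441.24105312 ≈ 441.

441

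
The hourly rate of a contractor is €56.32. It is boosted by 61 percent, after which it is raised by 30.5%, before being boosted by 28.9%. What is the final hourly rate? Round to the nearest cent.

€152.53

Apply the 61% increase: €56.32 × 1.61 = €90.6752.
After the 30.5% increase: €90.6752 × 1.305 = €118.331136.
After the 28.9% increase: €118.331136 × 1.289 = €152.528834304 ≈ €152.53.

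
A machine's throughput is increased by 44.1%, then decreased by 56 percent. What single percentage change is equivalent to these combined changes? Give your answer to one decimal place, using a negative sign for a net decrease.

-36.6%

The combined multiplier is 1.441 × 0.44 = 0.63404.
That corresponds to a decrease of 36.6%.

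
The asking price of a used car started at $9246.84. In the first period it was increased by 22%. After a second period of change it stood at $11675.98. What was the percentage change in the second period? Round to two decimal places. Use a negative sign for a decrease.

After the first period: $9246.84 × 1.22 = $11281.1448.
Second-period multiplier: $11675.98 ÷ $11281.1448 ≈ 1.035.
That is a change of 3.50%.

3.50%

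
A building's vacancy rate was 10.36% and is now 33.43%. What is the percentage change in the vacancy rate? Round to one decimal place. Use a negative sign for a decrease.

222.7%

The change is 33.43 − 10.36 = 23.07 percentage points.
Relative to the original 10.36%, that is 23.07 ÷ 10.36 ≈ 222.7%.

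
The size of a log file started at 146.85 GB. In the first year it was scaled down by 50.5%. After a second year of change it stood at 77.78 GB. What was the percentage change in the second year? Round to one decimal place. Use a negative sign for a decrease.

7.0%

After the first year: 146.85 × 0.495 = 72.69075.
Second-year multiplier: 77.78 ÷ 72.69075 ≈ 1.07001.
That is a change of 7.0%.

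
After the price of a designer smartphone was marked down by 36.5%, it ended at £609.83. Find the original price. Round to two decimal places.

£960.36

The overall multiplier applied was 0.635.
So the original price was £609.83 ÷ 0.635 ≈ £960.36.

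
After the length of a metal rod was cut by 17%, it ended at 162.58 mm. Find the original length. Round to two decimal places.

The overall multiplier applied was 0.83.
So the original length was 162.58 ÷ 0.83 ≈ 195.88 mm.

195.88 mm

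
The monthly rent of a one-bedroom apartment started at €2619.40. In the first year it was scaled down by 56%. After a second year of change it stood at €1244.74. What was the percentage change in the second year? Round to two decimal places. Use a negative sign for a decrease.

8.00%

After the first year: €2619.40 × 0.44 = €1152.536.
Second-year multiplier: €1244.74 ÷ €1152.536 ≈ 1.080001.
That is a change of 8.00%.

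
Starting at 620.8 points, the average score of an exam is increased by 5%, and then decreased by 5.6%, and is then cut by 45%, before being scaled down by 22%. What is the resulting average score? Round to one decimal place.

After the 5% increase: 620.8 × 1.05 = 651.84.
5.6% decrease: 651.84 × 0.944 = 615.33696.
After the 45% decrease: 615.33696 × 0.55 = 338.435328.
After the 22% decrease: 338.435328 × 0.78 = 263.97955584 ≈ 264.0.

264.0 points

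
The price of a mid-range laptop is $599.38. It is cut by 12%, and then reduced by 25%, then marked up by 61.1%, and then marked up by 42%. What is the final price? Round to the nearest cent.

$904.96

Each change multiplies by a factor: 0.88 × 0.75 × 1.611 × 1.42 = 1.5098292.
$599.38 × 1.5098292 = $904.961425896 ≈ $904.96.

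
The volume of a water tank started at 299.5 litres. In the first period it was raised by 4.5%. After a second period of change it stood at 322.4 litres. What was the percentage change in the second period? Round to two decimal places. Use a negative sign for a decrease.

3.01%

After the first period: 299.5 × 1.045 = 312.9775.
Second-period multiplier: 322.4 ÷ 312.9775 ≈ 1.030106.
That is a change of 3.01%.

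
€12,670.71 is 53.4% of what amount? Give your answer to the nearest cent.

€12,670.71 ÷ 0.534 ≈ €23,727.92.

€23,727.92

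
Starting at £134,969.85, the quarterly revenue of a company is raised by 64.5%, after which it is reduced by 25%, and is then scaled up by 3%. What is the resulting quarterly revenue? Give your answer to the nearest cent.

Apply the 64.5% increase: £134,969.85 × 1.645 = £222025.40325.
Apply the 25% decrease: £222025.40325 × 0.75 = £166519.0524375.
Apply the 3% increase: £166519.0524375 × 1.03 = £171514.624010625 ≈ £171,514.62.

£171,514.62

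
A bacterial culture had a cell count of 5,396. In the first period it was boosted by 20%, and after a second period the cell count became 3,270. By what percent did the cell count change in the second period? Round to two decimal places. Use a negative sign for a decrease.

After the first period: 5,396 × 1.2 = 6475.2.
Second-period multiplier: 3,270 ÷ 6475.2 ≈ 0.505004.
That is a change of -49.50%.

-49.50%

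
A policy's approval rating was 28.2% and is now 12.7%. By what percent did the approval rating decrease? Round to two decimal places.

54.96%

The change is 12.7 − 28.2 = -15.5 percentage points.
Relative to the original 28.2%, that is -15.5 ÷ 28.2 ≈ -54.96%.
So the approval rating fell by 54.96%.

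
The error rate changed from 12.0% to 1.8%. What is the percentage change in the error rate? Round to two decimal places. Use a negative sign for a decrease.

-85.00%

The change is 1.8 − 12.0 = -10.2 percentage points.
Relative to the original 12.0%, that is -10.2 ÷ 12.0 = -85.00%.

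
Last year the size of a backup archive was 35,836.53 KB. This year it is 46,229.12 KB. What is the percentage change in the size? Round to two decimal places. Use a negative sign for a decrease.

29.00%

Change: 46,229.12 − 35,836.53 = 10,392.59.
Relative to the original: 10,392.59 ÷ 35,836.53 ≈ 29.00%.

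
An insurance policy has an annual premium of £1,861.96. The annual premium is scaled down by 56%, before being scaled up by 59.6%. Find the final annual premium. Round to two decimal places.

£1,307.54

56% decrease: £1,861.96 × 0.44 = £819.2624.
59.6% increase: £819.2624 × 1.596 = £1307.5427904 ≈ £1,307.54.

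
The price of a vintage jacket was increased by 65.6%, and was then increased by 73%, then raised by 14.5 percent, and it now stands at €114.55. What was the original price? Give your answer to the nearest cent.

€34.92

The overall multiplier applied was 1.656 × 1.73 × 1.145 = 3.2802876.
So the original price was €114.55 ÷ 3.2802876 ≈ €34.92.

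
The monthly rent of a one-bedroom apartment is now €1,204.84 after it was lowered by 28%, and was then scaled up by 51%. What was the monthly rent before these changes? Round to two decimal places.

The overall multiplier applied was 0.72 × 1.51 = 1.0872.
So the original monthly rent was €1,204.84 ÷ 1.0872 ≈ €1,108.20.

€1,108.20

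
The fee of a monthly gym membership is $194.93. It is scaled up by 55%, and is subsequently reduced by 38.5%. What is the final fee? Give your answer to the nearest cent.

$185.82

Each change multiplies by a factor: 1.55 × 0.615 = 0.95325.
$194.93 × 0.95325 = $185.8170225 ≈ $185.82.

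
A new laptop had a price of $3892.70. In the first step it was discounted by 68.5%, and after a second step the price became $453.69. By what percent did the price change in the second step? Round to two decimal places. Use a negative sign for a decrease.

After the first step: $3892.70 × 0.315 = $1226.2005.
Second-step multiplier: $453.69 ÷ $1226.2005 ≈ 0.369997.
That is a change of -63.00%.

-63.00%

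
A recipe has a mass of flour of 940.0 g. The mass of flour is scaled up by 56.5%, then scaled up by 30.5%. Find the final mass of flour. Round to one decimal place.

Each change multiplies by a factor: 1.565 × 1.305 = 2.042325.
940.0 × 2.042325 = 1919.7855 ≈ 1919.8.

1919.8 g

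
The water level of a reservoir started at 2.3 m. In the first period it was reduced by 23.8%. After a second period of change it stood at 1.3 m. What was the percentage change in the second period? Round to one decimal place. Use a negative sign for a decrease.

-25.8%

After the first period: 2.3 × 0.762 = 1.7526.
Second-period multiplier: 1.3 ÷ 1.7526 ≈ 0.74176.
That is a change of -25.8%.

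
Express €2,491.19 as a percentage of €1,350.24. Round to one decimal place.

€2,491.19 ÷ €1,350.24 ≈ 184.5%.

184.5%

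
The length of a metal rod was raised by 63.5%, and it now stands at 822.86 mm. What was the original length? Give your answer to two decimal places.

The overall multiplier applied was 1.635.
So the original length was 822.86 ÷ 1.635 ≈ 503.28 mm.

503.28 mm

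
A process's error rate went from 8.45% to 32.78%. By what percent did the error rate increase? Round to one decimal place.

The change is 32.78 − 8.45 = 24.33 percentage points.
Relative to the original 8.45%, that is 24.33 ÷ 8.45 ≈ 287.9%.
So the error rate rose by 287.9%.

287.9%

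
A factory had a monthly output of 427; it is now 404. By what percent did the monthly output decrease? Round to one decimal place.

5.4%

Change: 404 − 427 = -23.
Relative to the original: -23 ÷ 427 ≈ -5.4%.
So the monthly output decreased by 5.4%.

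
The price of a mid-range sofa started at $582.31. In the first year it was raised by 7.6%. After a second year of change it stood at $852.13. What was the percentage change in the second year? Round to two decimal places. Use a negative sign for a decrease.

36.00%

After the first year: $582.31 × 1.076 = $626.56556.
Second-year multiplier: $852.13 ÷ $626.56556 ≈ 1.360001.
That is a change of 36.00%.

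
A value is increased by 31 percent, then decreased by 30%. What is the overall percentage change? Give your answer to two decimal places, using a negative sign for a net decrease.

-8.30%

The combined multiplier is 1.31 × 0.7 = 0.917.
That corresponds to a decrease of 8.30%.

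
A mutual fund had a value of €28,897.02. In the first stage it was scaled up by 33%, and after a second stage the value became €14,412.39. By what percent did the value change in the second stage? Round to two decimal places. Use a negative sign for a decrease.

-62.50%

After the first stage: €28,897.02 × 1.33 = €38433.0366.
Second-stage multiplier: €14,412.39 ÷ €38433.0366 ≈ 0.375.
That is a change of -62.50%.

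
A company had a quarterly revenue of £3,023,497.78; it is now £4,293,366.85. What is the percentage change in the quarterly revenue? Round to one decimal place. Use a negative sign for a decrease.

Change: £4,293,366.85 − £3,023,497.78 = £1,269,869.07.
Relative to the original: £1,269,869.07 ÷ £3,023,497.78 ≈ 42.0%.

42.0%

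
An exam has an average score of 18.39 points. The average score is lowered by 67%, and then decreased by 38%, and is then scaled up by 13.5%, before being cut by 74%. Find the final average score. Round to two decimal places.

1.11 points

Apply the 67% decrease: 18.39 × 0.33 = 6.0687.
Apply the 38% decrease: 6.0687 × 0.62 = 3.762594.
After the 13.5% increase: 3.762594 × 1.135 = 4.27054419.
Apply the 74% decrease: 4.27054419 × 0.26 = 1.1103414894 ≈ 1.11.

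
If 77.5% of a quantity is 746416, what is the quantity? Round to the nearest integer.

746416 ÷ 0.775 ≈ 963117.

963117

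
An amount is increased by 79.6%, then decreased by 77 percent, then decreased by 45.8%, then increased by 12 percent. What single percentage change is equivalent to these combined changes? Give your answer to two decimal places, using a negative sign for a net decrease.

The combined multiplier is 1.796 × 0.23 × 0.542 × 1.12 = 0.2507560832.
That corresponds to a decrease of 74.92%.

-74.92%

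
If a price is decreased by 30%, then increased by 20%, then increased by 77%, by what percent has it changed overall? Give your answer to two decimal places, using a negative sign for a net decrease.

48.68%

A 30% decrease multiplies by 0.7.
Then a 20% increase: 0.7 × 1.2 = 0.84.
Then a 77% increase: 0.84 × 1.77 = 1.4868.
Overall factor 1.4868, i.e. 48.68%.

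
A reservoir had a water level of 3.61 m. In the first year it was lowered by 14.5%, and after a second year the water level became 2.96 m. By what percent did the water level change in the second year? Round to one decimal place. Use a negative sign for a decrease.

After the first year: 3.61 × 0.855 = 3.08655.
Second-year multiplier: 2.96 ÷ 3.08655 ≈ 0.959.
That is a change of -4.1%.

-4.1%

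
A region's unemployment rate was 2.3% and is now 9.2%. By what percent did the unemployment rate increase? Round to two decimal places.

The change is 9.2 − 2.3 = 6.9 percentage points.
Relative to the original 2.3%, that is 6.9 ÷ 2.3 = 300.00%.
So the unemployment rate rose by 300.00%.

300.00%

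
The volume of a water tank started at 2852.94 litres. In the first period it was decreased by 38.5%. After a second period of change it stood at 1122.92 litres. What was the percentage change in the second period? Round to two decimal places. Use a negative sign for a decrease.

-36.00%

After the first period: 2852.94 × 0.615 = 1754.5581.
Second-period multiplier: 1122.92 ÷ 1754.5581 ≈ 0.640002.
That is a change of -36.00%.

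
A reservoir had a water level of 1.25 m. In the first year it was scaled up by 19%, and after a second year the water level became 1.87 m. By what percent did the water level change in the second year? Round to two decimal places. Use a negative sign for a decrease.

25.71%

After the first year: 1.25 × 1.19 = 1.4875.
Second-year multiplier: 1.87 ÷ 1.4875 ≈ 1.257143.
That is a change of 25.71%.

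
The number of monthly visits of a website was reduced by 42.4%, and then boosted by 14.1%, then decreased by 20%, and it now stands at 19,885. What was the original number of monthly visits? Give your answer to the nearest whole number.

37,821

Undoing the 20% decrease: 19,885 ÷ 0.8 = 24856.25.
Undoing the 14.1% increase: 24856.25 ÷ 1.141 ≈ 21784.618755.
Undoing the 42.4% decrease: 21784.618755 ÷ 0.576 ≈ 37,821.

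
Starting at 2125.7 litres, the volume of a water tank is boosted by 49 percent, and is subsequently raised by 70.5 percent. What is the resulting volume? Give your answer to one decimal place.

49% increase: 2125.7 × 1.49 = 3167.293.
Apply the 70.5% increase: 3167.293 × 1.705 = 5400.234565 ≈ 5400.2.

5400.2 litres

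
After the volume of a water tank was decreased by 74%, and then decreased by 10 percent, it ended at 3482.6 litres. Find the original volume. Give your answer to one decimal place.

14882.9 litres

The overall multiplier applied was 0.26 × 0.9 = 0.234.
So the original volume was 3482.6 ÷ 0.234 ≈ 14882.9 litres.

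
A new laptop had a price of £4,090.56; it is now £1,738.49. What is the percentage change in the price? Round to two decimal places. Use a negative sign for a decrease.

Change: £1,738.49 − £4,090.56 = -£2,352.07.
Relative to the original: -£2,352.07 ÷ £4,090.56 ≈ -57.50%.

-57.50%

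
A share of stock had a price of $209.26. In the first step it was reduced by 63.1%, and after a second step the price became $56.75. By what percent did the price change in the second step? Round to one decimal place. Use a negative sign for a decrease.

-26.5%

After the first step: $209.26 × 0.369 = $77.21694.
Second-step multiplier: $56.75 ÷ $77.21694 ≈ 0.73494.
That is a change of -26.5%.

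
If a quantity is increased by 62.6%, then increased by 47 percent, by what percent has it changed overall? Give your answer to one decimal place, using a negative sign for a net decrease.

139.0%

The combined multiplier is 1.626 × 1.47 = 2.39022.
That corresponds to an increase of 139.0%.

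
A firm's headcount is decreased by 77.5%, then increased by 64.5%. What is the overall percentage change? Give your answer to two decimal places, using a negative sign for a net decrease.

The combined multiplier is 0.225 × 1.645 = 0.370125.
That corresponds to a decrease of 62.99%.

-62.99%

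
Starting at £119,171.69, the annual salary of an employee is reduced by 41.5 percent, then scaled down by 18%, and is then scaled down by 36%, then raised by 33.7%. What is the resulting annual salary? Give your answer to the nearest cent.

£48,916.37

Apply the 41.5% decrease: £119,171.69 × 0.585 = £69715.43865.
Apply the 18% decrease: £69715.43865 × 0.82 = £57166.659693.
Apply the 36% decrease: £57166.659693 × 0.64 = £36586.66220352.
Apply the 33.7% increase: £36586.66220352 × 1.337 = £48916.36736610624 ≈ £48,916.37.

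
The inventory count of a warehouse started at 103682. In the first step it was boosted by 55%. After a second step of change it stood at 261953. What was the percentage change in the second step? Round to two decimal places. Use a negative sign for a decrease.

After the first step: 103682 × 1.55 = 160707.1.
Second-step multiplier: 261953 ÷ 160707.1 ≈ 1.630003.
That is a change of 63.00%.

63.00%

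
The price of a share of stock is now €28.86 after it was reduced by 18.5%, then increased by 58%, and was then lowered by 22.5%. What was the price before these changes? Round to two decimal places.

€28.92

The overall multiplier applied was 0.815 × 1.58 × 0.775 = 0.9979675.
So the original price was €28.86 ÷ 0.9979675 ≈ €28.92.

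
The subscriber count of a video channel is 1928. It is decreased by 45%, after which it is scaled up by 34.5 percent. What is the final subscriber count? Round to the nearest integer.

Each change multiplies by a factor: 0.55 × 1.345 = 0.73975.
1928 × 0.73975 = 1426.238 ≈ 1426.

1426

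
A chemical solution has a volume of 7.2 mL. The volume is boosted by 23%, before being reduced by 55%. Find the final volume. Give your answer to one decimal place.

4.0 mL

Apply the 23% increase: 7.2 × 1.23 = 8.856.
After the 55% decrease: 8.856 × 0.45 = 3.9852 ≈ 4.0.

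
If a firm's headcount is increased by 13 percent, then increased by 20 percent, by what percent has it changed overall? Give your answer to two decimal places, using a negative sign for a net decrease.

A 13% increase multiplies by 1.13.
Then a 20% increase: 1.13 × 1.2 = 1.356.
Overall factor 1.356, i.e. 35.60%.

35.60%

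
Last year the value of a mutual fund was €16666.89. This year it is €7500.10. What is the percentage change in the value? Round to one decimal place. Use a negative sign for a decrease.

-55.0%

Change: €7500.10 − €16666.89 = -€9166.79.
Relative to the original: -€9166.79 ÷ €16666.89 ≈ -55.0%.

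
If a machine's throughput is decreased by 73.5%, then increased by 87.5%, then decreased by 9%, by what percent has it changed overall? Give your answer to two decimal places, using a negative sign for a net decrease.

A 73.5% decrease multiplies by 0.265.
Then an 87.5% increase: 0.265 × 1.875 = 0.496875.
Then a 9% decrease: 0.496875 × 0.91 = 0.45215625.
Overall factor 0.45215625, i.e. -54.78%.

-54.78%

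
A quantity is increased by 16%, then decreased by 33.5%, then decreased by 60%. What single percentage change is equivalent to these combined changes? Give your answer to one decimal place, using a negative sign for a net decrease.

-69.1%

The combined multiplier is 1.16 × 0.665 × 0.4 = 0.30856.
That corresponds to a decrease of 69.1%.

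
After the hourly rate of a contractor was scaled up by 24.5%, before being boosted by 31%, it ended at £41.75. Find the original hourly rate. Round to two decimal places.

Undoing the 31% increase: £41.75 ÷ 1.31 ≈ £31.870229.
Undoing the 24.5% increase: £31.870229 ÷ 1.245 ≈ £25.60.

£25.60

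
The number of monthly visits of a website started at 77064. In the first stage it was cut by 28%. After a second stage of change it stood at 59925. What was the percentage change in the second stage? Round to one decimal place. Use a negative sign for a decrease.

After the first stage: 77064 × 0.72 = 55486.08.
Second-stage multiplier: 59925 ÷ 55486.08 ≈ 1.08.
That is a change of 8.0%.

8.0%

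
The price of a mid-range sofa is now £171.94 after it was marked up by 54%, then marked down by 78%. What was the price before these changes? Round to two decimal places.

£507.50

The overall multiplier applied was 1.54 × 0.22 = 0.3388.
So the original price was £171.94 ÷ 0.3388 ≈ £507.50.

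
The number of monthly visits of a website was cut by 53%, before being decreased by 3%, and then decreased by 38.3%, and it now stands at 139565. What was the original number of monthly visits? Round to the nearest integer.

The overall multiplier applied was 0.47 × 0.97 × 0.617 = 0.2812903.
So the original number of monthly visits was 139565 ÷ 0.2812903 ≈ 496160.

496160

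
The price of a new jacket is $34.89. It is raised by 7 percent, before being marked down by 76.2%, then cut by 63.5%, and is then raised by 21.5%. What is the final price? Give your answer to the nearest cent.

Each change multiplies by a factor: 1.07 × 0.238 × 0.365 × 1.215 = 0.1129353435.
$34.89 × 0.1129353435 = $3.940314134715 ≈ $3.94.

$3.94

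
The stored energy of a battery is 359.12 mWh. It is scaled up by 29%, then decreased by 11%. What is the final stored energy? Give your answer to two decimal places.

412.31 mWh

Each change multiplies by a factor: 1.29 × 0.89 = 1.1481.
359.12 × 1.1481 = 412.305672 ≈ 412.31.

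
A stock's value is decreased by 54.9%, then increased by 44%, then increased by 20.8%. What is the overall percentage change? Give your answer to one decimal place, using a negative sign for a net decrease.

A 54.9% decrease multiplies by 0.451.
Then a 44% increase: 0.451 × 1.44 = 0.64944.
Then a 20.8% increase: 0.64944 × 1.208 = 0.78452352.
Overall factor 0.78452352, i.e. -21.5%.

-21.5%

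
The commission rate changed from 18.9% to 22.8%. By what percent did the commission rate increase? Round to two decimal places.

20.63%

The change is 22.8 − 18.9 = 3.9 percentage points.
Relative to the original 18.9%, that is 3.9 ÷ 18.9 ≈ 20.63%.
So the commission rate rose by 20.63%.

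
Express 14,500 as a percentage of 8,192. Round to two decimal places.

14,500 ÷ 8,192 ≈ 177.00%.

177.00%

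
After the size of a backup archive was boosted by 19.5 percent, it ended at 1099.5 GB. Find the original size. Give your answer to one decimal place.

920.1 GB

The overall multiplier applied was 1.195.
So the original size was 1099.5 ÷ 1.195 ≈ 920.1 GB.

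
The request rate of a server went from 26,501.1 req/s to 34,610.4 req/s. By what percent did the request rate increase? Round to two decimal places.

30.60%

Change: 34,610.4 − 26,501.1 = 8,109.3.
Relative to the original: 8,109.3 ÷ 26,501.1 ≈ 30.60%.
So the request rate increased by 30.60%.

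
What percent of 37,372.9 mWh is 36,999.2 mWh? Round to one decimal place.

99.0%

36,999.2 mWh ÷ 37,372.9 mWh ≈ 99.0%.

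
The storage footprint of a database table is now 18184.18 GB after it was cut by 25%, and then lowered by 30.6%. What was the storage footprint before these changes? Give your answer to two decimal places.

Undoing the 30.6% decrease: 18184.18 ÷ 0.694 ≈ 26201.988473.
Undoing the 25% decrease: 26201.988473 ÷ 0.75 ≈ 34935.98 GB.

34935.98 GB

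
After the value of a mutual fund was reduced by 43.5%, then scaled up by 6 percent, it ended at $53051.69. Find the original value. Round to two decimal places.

Undoing the 6% increase: $53051.69 ÷ 1.06 ≈ $50048.764151.
Undoing the 43.5% decrease: $50048.764151 ÷ 0.565 ≈ $88581.88.

$88581.88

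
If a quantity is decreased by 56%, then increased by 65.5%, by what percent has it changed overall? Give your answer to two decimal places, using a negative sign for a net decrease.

-27.18%

The combined multiplier is 0.44 × 1.655 = 0.7282.
That corresponds to a decrease of 27.18%.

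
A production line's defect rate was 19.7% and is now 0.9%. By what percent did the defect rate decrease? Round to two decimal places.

The change is 0.9 − 19.7 = -18.8 percentage points.
Relative to the original 19.7%, that is -18.8 ÷ 19.7 ≈ -95.43%.
So the defect rate fell by 95.43%.

95.43%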